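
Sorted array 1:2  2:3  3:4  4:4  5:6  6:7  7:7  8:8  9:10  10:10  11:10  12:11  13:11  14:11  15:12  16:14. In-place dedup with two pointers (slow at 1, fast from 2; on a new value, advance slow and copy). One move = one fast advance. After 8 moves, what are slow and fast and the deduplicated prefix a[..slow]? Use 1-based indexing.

(s=1,f=2) a[fast]=3≠a[slow]=2 write a[2]=3 → slow++,fast++
(s=2,f=3) a[fast]=4≠a[slow]=3 write a[3]=4 → slow++,fast++
(s=3,f=4) a[fast]=4=a[slow] dup → fast++
(s=3,f=5) a[fast]=6≠a[slow]=4 write a[4]=6 → slow++,fast++
(s=4,f=6) a[fast]=7≠a[slow]=6 write a[5]=7 → slow++,fast++
(s=5,f=7) a[fast]=7=a[slow] dup → fast++
(s=5,f=8) a[fast]=8≠a[slow]=7 write a[6]=8 → slow++,fast++
(s=6,f=9) a[fast]=10≠a[slow]=8 write a[7]=10 → slow++,fast++

slow=7, fast=10, prefix=[2, 3, 4, 6, 7, 8, 10]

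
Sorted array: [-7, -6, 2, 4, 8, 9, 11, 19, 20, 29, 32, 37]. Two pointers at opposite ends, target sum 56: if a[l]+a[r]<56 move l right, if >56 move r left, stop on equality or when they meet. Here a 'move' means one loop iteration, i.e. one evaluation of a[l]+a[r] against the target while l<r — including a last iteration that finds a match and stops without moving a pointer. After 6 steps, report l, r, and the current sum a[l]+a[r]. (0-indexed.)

l=6, r=11, sum=48

l=0 r=11: -7+37=30 <56, l++
l=1 r=11: -6+37=31 <56, l++
l=2 r=11: 2+37=39 <56, l++
l=3 r=11: 4+37=41 <56, l++
l=4 r=11: 8+37=45 <56, l++
l=5 r=11: 9+37=46 <56, l++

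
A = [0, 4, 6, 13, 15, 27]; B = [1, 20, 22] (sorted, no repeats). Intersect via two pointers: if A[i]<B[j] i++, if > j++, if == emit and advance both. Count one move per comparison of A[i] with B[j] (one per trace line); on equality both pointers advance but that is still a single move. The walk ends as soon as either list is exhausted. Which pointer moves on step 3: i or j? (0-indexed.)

[i=0,j=0] 0<1 → i++
[i=1,j=0] 4>1 → j++
[i=1,j=1] 4<20 → i++

i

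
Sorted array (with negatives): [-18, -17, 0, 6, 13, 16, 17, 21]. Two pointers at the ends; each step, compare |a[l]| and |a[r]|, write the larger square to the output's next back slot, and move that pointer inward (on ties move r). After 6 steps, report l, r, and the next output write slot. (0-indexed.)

l=0 r=7: |-18|<=|21| out[7]=441, r--
l=0 r=6: |-18|>|17| out[6]=324, l++
l=1 r=6: |-17|<=|17| out[5]=289, r--
l=1 r=5: |-17|>|16| out[4]=289, l++
l=2 r=5: |0|<=|16| out[3]=256, r--
l=2 r=4: |0|<=|13| out[2]=169, r--

l=2, r=3, next write slot=1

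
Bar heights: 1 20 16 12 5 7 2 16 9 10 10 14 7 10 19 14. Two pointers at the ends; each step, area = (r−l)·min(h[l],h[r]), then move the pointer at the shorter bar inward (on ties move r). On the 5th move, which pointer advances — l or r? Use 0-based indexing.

l=0 r=15: min(1,14)*15=15 best=15 *, l++
l=1 r=15: min(20,14)*14=196 best=196 *, r--
l=1 r=14: min(20,19)*13=247 best=247 *, r--
l=1 r=13: min(20,10)*12=120 best=247, r--
l=1 r=12: min(20,7)*11=77 best=247, r--

r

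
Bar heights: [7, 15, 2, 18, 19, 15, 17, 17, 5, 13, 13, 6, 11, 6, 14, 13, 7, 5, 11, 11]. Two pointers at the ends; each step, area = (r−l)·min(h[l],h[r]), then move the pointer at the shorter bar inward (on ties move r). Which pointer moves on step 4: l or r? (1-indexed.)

r

[1,20] min(7,11)*19=133 best=133 * → l++
[2,20] min(15,11)*18=198 best=198 * → r--
[2,19] min(15,11)*17=187 best=198 → r--
[2,18] min(15,5)*16=80 best=198 → r--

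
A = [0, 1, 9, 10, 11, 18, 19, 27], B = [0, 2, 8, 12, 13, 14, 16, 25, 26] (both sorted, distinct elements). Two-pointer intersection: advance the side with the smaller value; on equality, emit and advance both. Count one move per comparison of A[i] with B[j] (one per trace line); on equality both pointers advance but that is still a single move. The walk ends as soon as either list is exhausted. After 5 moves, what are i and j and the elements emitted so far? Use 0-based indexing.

i=0 j=0: 0==0 emit, i++,j++
i=1 j=1: 1<2, i++
i=2 j=1: 9>2, j++
i=2 j=2: 9>8, j++
i=2 j=3: 9<12, i++

i=3, j=3, emitted=[0]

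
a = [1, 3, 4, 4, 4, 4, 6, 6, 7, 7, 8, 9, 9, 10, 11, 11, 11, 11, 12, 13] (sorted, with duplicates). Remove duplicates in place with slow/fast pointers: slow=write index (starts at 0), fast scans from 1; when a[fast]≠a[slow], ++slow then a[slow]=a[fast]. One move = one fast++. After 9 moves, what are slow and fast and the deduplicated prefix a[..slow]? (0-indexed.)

slow=0 fast=1: a[fast]=3≠a[slow]=1 write a[1]=3, slow++,fast++
slow=1 fast=2: a[fast]=4≠a[slow]=3 write a[2]=4, slow++,fast++
slow=2 fast=3: a[fast]=4=a[slow] dup, fast++
slow=2 fast=4: a[fast]=4=a[slow] dup, fast++
slow=2 fast=5: a[fast]=4=a[slow] dup, fast++
slow=2 fast=6: a[fast]=6≠a[slow]=4 write a[3]=6, slow++,fast++
slow=3 fast=7: a[fast]=6=a[slow] dup, fast++
slow=3 fast=8: a[fast]=7≠a[slow]=6 write a[4]=7, slow++,fast++
slow=4 fast=9: a[fast]=7=a[slow] dup, fast++

slow=4, fast=10, prefix=[1, 3, 4, 6, 7]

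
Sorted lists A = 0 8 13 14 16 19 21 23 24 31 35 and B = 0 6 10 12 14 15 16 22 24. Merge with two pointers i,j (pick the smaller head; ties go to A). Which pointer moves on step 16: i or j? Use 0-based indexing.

i=0 j=0: A[i]=0<=B[j]=0 take 0, i++
i=1 j=0: A[i]=8>B[j]=0 take 0, j++
i=1 j=1: A[i]=8>B[j]=6 take 6, j++
i=1 j=2: A[i]=8<=B[j]=10 take 8, i++
i=2 j=2: A[i]=13>B[j]=10 take 10, j++
i=2 j=3: A[i]=13>B[j]=12 take 12, j++
i=2 j=4: A[i]=13<=B[j]=14 take 13, i++
i=3 j=4: A[i]=14<=B[j]=14 take 14, i++
i=4 j=4: A[i]=16>B[j]=14 take 14, j++
i=4 j=5: A[i]=16>B[j]=15 take 15, j++
i=4 j=6: A[i]=16<=B[j]=16 take 16, i++
i=5 j=6: A[i]=19>B[j]=16 take 16, j++
i=5 j=7: A[i]=19<=B[j]=22 take 19, i++
i=6 j=7: A[i]=21<=B[j]=22 take 21, i++
i=7 j=7: A[i]=23>B[j]=22 take 22, j++
i=7 j=8: A[i]=23<=B[j]=24 take 23, i++

i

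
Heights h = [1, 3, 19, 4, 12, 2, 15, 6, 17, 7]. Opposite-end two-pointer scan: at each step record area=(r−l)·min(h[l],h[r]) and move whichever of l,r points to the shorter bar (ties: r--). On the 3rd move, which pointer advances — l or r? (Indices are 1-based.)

l=1 r=10: min(1,7)*9=9 best=9 *, l++
l=2 r=10: min(3,7)*8=24 best=24 *, l++
l=3 r=10: min(19,7)*7=49 best=49 *, r--

r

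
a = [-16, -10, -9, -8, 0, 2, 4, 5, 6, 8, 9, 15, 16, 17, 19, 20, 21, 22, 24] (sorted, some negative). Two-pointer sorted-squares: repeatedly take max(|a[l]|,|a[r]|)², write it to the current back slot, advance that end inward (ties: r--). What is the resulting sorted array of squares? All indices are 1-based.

[1,19] |-16|<=|24| out[19]=576 → r--
[1,18] |-16|<=|22| out[18]=484 → r--
[1,17] |-16|<=|21| out[17]=441 → r--
[1,16] |-16|<=|20| out[16]=400 → r--
[1,15] |-16|<=|19| out[15]=361 → r--
[1,14] |-16|<=|17| out[14]=289 → r--
[1,13] |-16|<=|16| out[13]=256 → r--
[1,12] |-16|>|15| out[12]=256 → l++
[2,12] |-10|<=|15| out[11]=225 → r--
[2,11] |-10|>|9| out[10]=100 → l++
[3,11] |-9|<=|9| out[9]=81 → r--
[3,10] |-9|>|8| out[8]=81 → l++
[4,10] |-8|<=|8| out[7]=64 → r--
[4,9] |-8|>|6| out[6]=64 → l++
[5,9] |0|<=|6| out[5]=36 → r--
[5,8] |0|<=|5| out[4]=25 → r--
[5,7] |0|<=|4| out[3]=16 → r--
[5,6] |0|<=|2| out[2]=4 → r--
[5,5] |0|<=|0| out[1]=0 → r--

[0, 4, 16, 25, 36, 64, 64, 81, 81, 100, 225, 256, 256, 289, 361, 400, 441, 484, 576]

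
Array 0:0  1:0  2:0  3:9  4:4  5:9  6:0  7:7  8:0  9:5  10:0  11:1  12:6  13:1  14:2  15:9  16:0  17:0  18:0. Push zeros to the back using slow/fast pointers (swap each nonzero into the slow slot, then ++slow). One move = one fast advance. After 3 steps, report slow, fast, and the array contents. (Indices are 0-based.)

(s=0,f=0) a[fast]=0 → fast++
(s=0,f=1) a[fast]=0 → fast++
(s=0,f=2) a[fast]=0 → fast++

slow=0, fast=3, a=[0, 0, 0, 9, 4, 9, 0, 7, 0, 5, 0, 1, 6, 1, 2, 9, 0, 0, 0]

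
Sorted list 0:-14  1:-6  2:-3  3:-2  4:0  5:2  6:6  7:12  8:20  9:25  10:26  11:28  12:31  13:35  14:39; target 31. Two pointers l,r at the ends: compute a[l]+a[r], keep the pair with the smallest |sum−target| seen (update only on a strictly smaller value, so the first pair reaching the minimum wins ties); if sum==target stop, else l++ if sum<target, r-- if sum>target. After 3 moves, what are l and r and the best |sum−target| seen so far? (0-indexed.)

[0,14] -14+39=25 d=6 * → l++
[1,14] -6+39=33 d=2 * → r--
[1,13] -6+35=29 d=2 → l++

l=2, r=13, best |Δ|=2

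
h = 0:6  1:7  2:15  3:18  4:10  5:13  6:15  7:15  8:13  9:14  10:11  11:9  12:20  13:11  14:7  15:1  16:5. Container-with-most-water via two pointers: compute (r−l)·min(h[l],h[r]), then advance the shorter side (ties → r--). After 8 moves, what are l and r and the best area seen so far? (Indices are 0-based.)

l=4, r=12, best area=162

l=0 r=16: min(6,5)*16=80 best=80 *, r--
l=0 r=15: min(6,1)*15=15 best=80, r--
l=0 r=14: min(6,7)*14=84 best=84 *, l++
l=1 r=14: min(7,7)*13=91 best=91 *, r--
l=1 r=13: min(7,11)*12=84 best=91, l++
l=2 r=13: min(15,11)*11=121 best=121 *, r--
l=2 r=12: min(15,20)*10=150 best=150 *, l++
l=3 r=12: min(18,20)*9=162 best=162 *, l++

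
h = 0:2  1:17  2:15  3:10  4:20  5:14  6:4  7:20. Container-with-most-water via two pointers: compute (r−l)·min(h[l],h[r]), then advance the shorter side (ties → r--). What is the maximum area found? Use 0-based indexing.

l=0 r=7: min(2,20)*7=14 best=14 *, l++
l=1 r=7: min(17,20)*6=102 best=102 *, l++
l=2 r=7: min(15,20)*5=75 best=102, l++
l=3 r=7: min(10,20)*4=40 best=102, l++
l=4 r=7: min(20,20)*3=60 best=102, r--
l=4 r=6: min(20,4)*2=8 best=102, r--
l=4 r=5: min(20,14)*1=14 best=102, r--

max area = 102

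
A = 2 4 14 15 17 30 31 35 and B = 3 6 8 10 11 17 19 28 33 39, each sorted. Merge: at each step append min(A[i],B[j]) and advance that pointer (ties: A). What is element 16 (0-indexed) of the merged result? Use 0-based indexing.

i=0 j=0: A[i]=2<=B[j]=3 take 2, i++
i=1 j=0: A[i]=4>B[j]=3 take 3, j++
i=1 j=1: A[i]=4<=B[j]=6 take 4, i++
i=2 j=1: A[i]=14>B[j]=6 take 6, j++
i=2 j=2: A[i]=14>B[j]=8 take 8, j++
i=2 j=3: A[i]=14>B[j]=10 take 10, j++
i=2 j=4: A[i]=14>B[j]=11 take 11, j++
i=2 j=5: A[i]=14<=B[j]=17 take 14, i++
i=3 j=5: A[i]=15<=B[j]=17 take 15, i++
i=4 j=5: A[i]=17<=B[j]=17 take 17, i++
i=5 j=5: A[i]=30>B[j]=17 take 17, j++
i=5 j=6: A[i]=30>B[j]=19 take 19, j++
i=5 j=7: A[i]=30>B[j]=28 take 28, j++
i=5 j=8: A[i]=30<=B[j]=33 take 30, i++
i=6 j=8: A[i]=31<=B[j]=33 take 31, i++
i=7 j=8: A[i]=35>B[j]=33 take 33, j++
i=7 j=9: A[i]=35<=B[j]=39 take 35, i++
i=8 j=9: A done, take B[j]=39, j++

merged[16] = 35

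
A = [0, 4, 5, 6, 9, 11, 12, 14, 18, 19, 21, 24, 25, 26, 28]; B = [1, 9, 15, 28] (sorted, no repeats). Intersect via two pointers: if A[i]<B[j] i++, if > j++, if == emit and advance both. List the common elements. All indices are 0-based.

[i=0,j=0] 0<1 → i++
[i=1,j=0] 4>1 → j++
[i=1,j=1] 4<9 → i++
[i=2,j=1] 5<9 → i++
[i=3,j=1] 6<9 → i++
[i=4,j=1] 9==9 emit → i++,j++
[i=5,j=2] 11<15 → i++
[i=6,j=2] 12<15 → i++
[i=7,j=2] 14<15 → i++
[i=8,j=2] 18>15 → j++
[i=8,j=3] 18<28 → i++
[i=9,j=3] 19<28 → i++
[i=10,j=3] 21<28 → i++
[i=11,j=3] 24<28 → i++
[i=12,j=3] 25<28 → i++
[i=13,j=3] 26<28 → i++
[i=14,j=3] 28==28 emit → i++,j++

intersection = [9, 28]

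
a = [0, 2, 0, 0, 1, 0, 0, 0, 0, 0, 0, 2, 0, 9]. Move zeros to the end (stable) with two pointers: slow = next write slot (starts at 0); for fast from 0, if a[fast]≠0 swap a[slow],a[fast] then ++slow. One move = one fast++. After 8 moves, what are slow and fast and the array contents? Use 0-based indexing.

(s=0,f=0) a[fast]=0 → fast++
(s=0,f=1) a[fast]=2≠0 swap→a[0]=2 → slow++,fast++
(s=1,f=2) a[fast]=0 → fast++
(s=1,f=3) a[fast]=0 → fast++
(s=1,f=4) a[fast]=1≠0 swap→a[1]=1 → slow++,fast++
(s=2,f=5) a[fast]=0 → fast++
(s=2,f=6) a[fast]=0 → fast++
(s=2,f=7) a[fast]=0 → fast++

slow=2, fast=8, a=[2, 1, 0, 0, 0, 0, 0, 0, 0, 0, 0, 2, 0, 9]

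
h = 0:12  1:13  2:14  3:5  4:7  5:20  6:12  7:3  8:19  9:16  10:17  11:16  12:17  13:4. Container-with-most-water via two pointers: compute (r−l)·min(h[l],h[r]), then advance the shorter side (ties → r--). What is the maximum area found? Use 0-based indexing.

max area = 144

[0,13] min(12,4)*13=52 best=52 * → r--
[0,12] min(12,17)*12=144 best=144 * → l++
[1,12] min(13,17)*11=143 best=144 → l++
[2,12] min(14,17)*10=140 best=144 → l++
[3,12] min(5,17)*9=45 best=144 → l++
[4,12] min(7,17)*8=56 best=144 → l++
[5,12] min(20,17)*7=119 best=144 → r--
[5,11] min(20,16)*6=96 best=144 → r--
[5,10] min(20,17)*5=85 best=144 → r--
[5,9] min(20,16)*4=64 best=144 → r--
[5,8] min(20,19)*3=57 best=144 → r--
[5,7] min(20,3)*2=6 best=144 → r--
[5,6] min(20,12)*1=12 best=144 → r--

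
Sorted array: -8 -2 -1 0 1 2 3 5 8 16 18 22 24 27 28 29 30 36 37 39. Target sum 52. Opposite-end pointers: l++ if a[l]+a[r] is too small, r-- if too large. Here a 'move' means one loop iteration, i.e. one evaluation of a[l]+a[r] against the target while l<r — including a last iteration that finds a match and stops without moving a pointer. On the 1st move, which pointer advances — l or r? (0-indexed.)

l

l=0 r=19: -8+39=31 <52, l++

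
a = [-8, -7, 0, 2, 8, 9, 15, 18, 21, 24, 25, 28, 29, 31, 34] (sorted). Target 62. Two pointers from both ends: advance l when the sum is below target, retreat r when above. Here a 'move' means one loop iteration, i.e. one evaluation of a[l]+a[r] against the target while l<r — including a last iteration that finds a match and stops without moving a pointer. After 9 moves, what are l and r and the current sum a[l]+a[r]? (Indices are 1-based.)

l=1 r=15: -8+34=26 <62, l++
l=2 r=15: -7+34=27 <62, l++
l=3 r=15: 0+34=34 <62, l++
l=4 r=15: 2+34=36 <62, l++
l=5 r=15: 8+34=42 <62, l++
l=6 r=15: 9+34=43 <62, l++
l=7 r=15: 15+34=49 <62, l++
l=8 r=15: 18+34=52 <62, l++
l=9 r=15: 21+34=55 <62, l++

l=10, r=15, sum=58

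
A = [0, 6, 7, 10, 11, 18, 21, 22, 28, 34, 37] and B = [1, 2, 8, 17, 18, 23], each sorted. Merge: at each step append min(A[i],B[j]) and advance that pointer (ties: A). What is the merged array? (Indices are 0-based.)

[0, 1, 2, 6, 7, 8, 10, 11, 17, 18, 18, 21, 22, 23, 28, 34, 37]

[i=0,j=0] A[i]=0<=B[j]=1 take 0 → i++
[i=1,j=0] A[i]=6>B[j]=1 take 1 → j++
[i=1,j=1] A[i]=6>B[j]=2 take 2 → j++
[i=1,j=2] A[i]=6<=B[j]=8 take 6 → i++
[i=2,j=2] A[i]=7<=B[j]=8 take 7 → i++
[i=3,j=2] A[i]=10>B[j]=8 take 8 → j++
[i=3,j=3] A[i]=10<=B[j]=17 take 10 → i++
[i=4,j=3] A[i]=11<=B[j]=17 take 11 → i++
[i=5,j=3] A[i]=18>B[j]=17 take 17 → j++
[i=5,j=4] A[i]=18<=B[j]=18 take 18 → i++
[i=6,j=4] A[i]=21>B[j]=18 take 18 → j++
[i=6,j=5] A[i]=21<=B[j]=23 take 21 → i++
[i=7,j=5] A[i]=22<=B[j]=23 take 22 → i++
[i=8,j=5] A[i]=28>B[j]=23 take 23 → j++
[i=8,j=6] B done, take A[i]=28 → i++
[i=9,j=6] B done, take A[i]=34 → i++
[i=10,j=6] B done, take A[i]=37 → i++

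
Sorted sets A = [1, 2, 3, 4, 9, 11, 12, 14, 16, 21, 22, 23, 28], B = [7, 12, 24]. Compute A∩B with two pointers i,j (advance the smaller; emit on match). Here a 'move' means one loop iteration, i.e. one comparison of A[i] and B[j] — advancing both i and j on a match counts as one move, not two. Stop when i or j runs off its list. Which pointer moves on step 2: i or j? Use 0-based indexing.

i

[i=0,j=0] 1<7 → i++
[i=1,j=0] 2<7 → i++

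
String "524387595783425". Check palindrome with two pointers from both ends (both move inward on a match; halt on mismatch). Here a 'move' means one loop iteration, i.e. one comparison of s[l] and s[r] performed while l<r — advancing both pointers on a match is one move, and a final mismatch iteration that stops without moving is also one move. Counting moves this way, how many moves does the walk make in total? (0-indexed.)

7 moves

l=0 r=14: '5'=='5', l++,r--
l=1 r=13: '2'=='2', l++,r--
l=2 r=12: '4'=='4', l++,r--
l=3 r=11: '3'=='3', l++,r--
l=4 r=10: '8'=='8', l++,r--
l=5 r=9: '7'=='7', l++,r--
l=6 r=8: '5'=='5', l++,r--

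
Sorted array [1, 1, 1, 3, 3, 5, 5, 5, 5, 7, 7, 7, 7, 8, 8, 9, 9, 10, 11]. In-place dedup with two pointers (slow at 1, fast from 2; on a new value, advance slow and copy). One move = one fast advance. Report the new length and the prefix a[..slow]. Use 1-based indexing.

slow=1 fast=2: a[fast]=1=a[slow] dup, fast++
slow=1 fast=3: a[fast]=1=a[slow] dup, fast++
slow=1 fast=4: a[fast]=3≠a[slow]=1 write a[2]=3, slow++,fast++
slow=2 fast=5: a[fast]=3=a[slow] dup, fast++
slow=2 fast=6: a[fast]=5≠a[slow]=3 write a[3]=5, slow++,fast++
slow=3 fast=7: a[fast]=5=a[slow] dup, fast++
slow=3 fast=8: a[fast]=5=a[slow] dup, fast++
slow=3 fast=9: a[fast]=5=a[slow] dup, fast++
slow=3 fast=10: a[fast]=7≠a[slow]=5 write a[4]=7, slow++,fast++
slow=4 fast=11: a[fast]=7=a[slow] dup, fast++
slow=4 fast=12: a[fast]=7=a[slow] dup, fast++
slow=4 fast=13: a[fast]=7=a[slow] dup, fast++
slow=4 fast=14: a[fast]=8≠a[slow]=7 write a[5]=8, slow++,fast++
slow=5 fast=15: a[fast]=8=a[slow] dup, fast++
slow=5 fast=16: a[fast]=9≠a[slow]=8 write a[6]=9, slow++,fast++
slow=6 fast=17: a[fast]=9=a[slow] dup, fast++
slow=6 fast=18: a[fast]=10≠a[slow]=9 write a[7]=10, slow++,fast++
slow=7 fast=19: a[fast]=11≠a[slow]=10 write a[8]=11, slow++,fast++

length 8; prefix = [1, 3, 5, 7, 8, 9, 10, 11]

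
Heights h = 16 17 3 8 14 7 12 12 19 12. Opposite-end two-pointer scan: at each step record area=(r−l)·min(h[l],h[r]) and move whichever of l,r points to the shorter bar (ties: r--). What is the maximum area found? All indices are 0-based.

max area = 128

[0,9] min(16,12)*9=108 best=108 * → r--
[0,8] min(16,19)*8=128 best=128 * → l++
[1,8] min(17,19)*7=119 best=128 → l++
[2,8] min(3,19)*6=18 best=128 → l++
[3,8] min(8,19)*5=40 best=128 → l++
[4,8] min(14,19)*4=56 best=128 → l++
[5,8] min(7,19)*3=21 best=128 → l++
[6,8] min(12,19)*2=24 best=128 → l++
[7,8] min(12,19)*1=12 best=128 → l++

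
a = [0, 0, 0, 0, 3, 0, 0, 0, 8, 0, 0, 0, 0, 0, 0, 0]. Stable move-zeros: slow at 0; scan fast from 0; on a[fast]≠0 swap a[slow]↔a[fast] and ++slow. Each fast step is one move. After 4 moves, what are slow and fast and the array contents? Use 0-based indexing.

slow=0, fast=4, a=[0, 0, 0, 0, 3, 0, 0, 0, 8, 0, 0, 0, 0, 0, 0, 0]

(s=0,f=0) a[fast]=0 → fast++
(s=0,f=1) a[fast]=0 → fast++
(s=0,f=2) a[fast]=0 → fast++
(s=0,f=3) a[fast]=0 → fast++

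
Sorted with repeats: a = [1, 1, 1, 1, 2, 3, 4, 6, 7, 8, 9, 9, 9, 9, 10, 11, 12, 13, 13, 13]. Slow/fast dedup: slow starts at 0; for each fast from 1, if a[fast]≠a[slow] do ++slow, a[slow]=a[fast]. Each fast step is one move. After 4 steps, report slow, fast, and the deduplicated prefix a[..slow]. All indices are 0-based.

(s=0,f=1) a[fast]=1=a[slow] dup → fast++
(s=0,f=2) a[fast]=1=a[slow] dup → fast++
(s=0,f=3) a[fast]=1=a[slow] dup → fast++
(s=0,f=4) a[fast]=2≠a[slow]=1 write a[1]=2 → slow++,fast++

slow=1, fast=5, prefix=[1, 2]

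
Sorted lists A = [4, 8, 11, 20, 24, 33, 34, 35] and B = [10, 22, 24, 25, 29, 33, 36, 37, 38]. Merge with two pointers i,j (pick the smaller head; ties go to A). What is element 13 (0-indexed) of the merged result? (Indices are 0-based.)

merged[13] = 35

i=0 j=0: A[i]=4<=B[j]=10 take 4, i++
i=1 j=0: A[i]=8<=B[j]=10 take 8, i++
i=2 j=0: A[i]=11>B[j]=10 take 10, j++
i=2 j=1: A[i]=11<=B[j]=22 take 11, i++
i=3 j=1: A[i]=20<=B[j]=22 take 20, i++
i=4 j=1: A[i]=24>B[j]=22 take 22, j++
i=4 j=2: A[i]=24<=B[j]=24 take 24, i++
i=5 j=2: A[i]=33>B[j]=24 take 24, j++
i=5 j=3: A[i]=33>B[j]=25 take 25, j++
i=5 j=4: A[i]=33>B[j]=29 take 29, j++
i=5 j=5: A[i]=33<=B[j]=33 take 33, i++
i=6 j=5: A[i]=34>B[j]=33 take 33, j++
i=6 j=6: A[i]=34<=B[j]=36 take 34, i++
i=7 j=6: A[i]=35<=B[j]=36 take 35, i++
i=8 j=6: A done, take B[j]=36, j++
i=8 j=7: A done, take B[j]=37, j++
i=8 j=8: A done, take B[j]=38, j++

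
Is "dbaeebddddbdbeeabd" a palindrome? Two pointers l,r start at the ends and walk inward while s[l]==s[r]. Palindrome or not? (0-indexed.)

l=0 r=17: 'd'=='d', l++,r--
l=1 r=16: 'b'=='b', l++,r--
l=2 r=15: 'a'=='a', l++,r--
l=3 r=14: 'e'=='e', l++,r--
l=4 r=13: 'e'=='e', l++,r--
l=5 r=12: 'b'=='b', l++,r--
l=6 r=11: 'd'=='d', l++,r--
l=7 r=10: 'd'!='b', stop

not a palindrome (mismatch at 7,10)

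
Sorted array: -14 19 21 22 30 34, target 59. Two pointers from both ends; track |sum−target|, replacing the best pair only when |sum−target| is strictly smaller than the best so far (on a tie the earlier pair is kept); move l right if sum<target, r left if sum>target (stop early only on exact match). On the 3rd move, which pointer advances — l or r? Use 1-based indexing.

[1,6] -14+34=20 d=39 * → l++
[2,6] 19+34=53 d=6 * → l++
[3,6] 21+34=55 d=4 * → l++

l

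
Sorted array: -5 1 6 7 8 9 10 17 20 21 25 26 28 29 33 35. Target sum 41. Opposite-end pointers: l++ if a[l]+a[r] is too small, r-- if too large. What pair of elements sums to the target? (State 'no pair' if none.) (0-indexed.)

(6, 35)

l=0 r=15: -5+35=30 <41, l++
l=1 r=15: 1+35=36 <41, l++
l=2 r=15: 6+35=41, found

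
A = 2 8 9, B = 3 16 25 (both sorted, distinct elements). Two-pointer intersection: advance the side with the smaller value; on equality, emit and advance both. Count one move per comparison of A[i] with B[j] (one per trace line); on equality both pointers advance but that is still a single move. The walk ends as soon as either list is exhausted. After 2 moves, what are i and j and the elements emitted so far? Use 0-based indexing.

i=1, j=1, emitted=[]

[i=0,j=0] 2<3 → i++
[i=1,j=0] 8>3 → j++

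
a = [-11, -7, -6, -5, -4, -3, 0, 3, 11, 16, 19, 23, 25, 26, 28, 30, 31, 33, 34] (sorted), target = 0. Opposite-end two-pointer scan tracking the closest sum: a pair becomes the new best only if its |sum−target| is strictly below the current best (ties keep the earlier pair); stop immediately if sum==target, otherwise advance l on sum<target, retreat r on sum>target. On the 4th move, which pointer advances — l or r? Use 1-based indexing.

l=1 r=19: -11+34=23 d=23 *, r--
l=1 r=18: -11+33=22 d=22 *, r--
l=1 r=17: -11+31=20 d=20 *, r--
l=1 r=16: -11+30=19 d=19 *, r--

r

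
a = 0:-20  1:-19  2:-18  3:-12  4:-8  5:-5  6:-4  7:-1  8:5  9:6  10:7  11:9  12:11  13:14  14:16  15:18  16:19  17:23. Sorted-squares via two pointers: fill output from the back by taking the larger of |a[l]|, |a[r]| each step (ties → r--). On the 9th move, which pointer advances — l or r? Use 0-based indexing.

l

[0,17] |-20|<=|23| out[17]=529 → r--
[0,16] |-20|>|19| out[16]=400 → l++
[1,16] |-19|<=|19| out[15]=361 → r--
[1,15] |-19|>|18| out[14]=361 → l++
[2,15] |-18|<=|18| out[13]=324 → r--
[2,14] |-18|>|16| out[12]=324 → l++
[3,14] |-12|<=|16| out[11]=256 → r--
[3,13] |-12|<=|14| out[10]=196 → r--
[3,12] |-12|>|11| out[9]=144 → l++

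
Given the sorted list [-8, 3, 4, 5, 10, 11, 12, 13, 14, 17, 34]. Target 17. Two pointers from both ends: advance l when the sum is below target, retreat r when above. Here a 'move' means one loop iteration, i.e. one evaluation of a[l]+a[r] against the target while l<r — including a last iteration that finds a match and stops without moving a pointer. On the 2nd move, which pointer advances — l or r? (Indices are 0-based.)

l

l=0 r=10: -8+34=26 >17, r--
l=0 r=9: -8+17=9 <17, l++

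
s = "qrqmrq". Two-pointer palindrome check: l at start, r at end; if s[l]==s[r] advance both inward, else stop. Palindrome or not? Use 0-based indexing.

[0,5] 'q'=='q' → l++,r--
[1,4] 'r'=='r' → l++,r--
[2,3] 'q'!='m' → stop

not a palindrome (mismatch at 2,3)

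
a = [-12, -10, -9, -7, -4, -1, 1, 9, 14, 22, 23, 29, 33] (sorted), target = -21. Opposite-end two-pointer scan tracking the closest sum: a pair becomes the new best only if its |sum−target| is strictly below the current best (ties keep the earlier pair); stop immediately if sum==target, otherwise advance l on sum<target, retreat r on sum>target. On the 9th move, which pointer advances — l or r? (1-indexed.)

r

[1,13] -12+33=21 d=42 * → r--
[1,12] -12+29=17 d=38 * → r--
[1,11] -12+23=11 d=32 * → r--
[1,10] -12+22=10 d=31 * → r--
[1,9] -12+14=2 d=23 * → r--
[1,8] -12+9=-3 d=18 * → r--
[1,7] -12+1=-11 d=10 * → r--
[1,6] -12+-1=-13 d=8 * → r--
[1,5] -12+-4=-16 d=5 * → r--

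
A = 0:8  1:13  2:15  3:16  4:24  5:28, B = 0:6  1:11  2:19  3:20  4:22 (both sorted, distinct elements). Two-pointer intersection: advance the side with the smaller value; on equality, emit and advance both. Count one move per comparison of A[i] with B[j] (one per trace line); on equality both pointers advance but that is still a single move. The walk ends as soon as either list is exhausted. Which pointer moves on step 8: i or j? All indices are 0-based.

[i=0,j=0] 8>6 → j++
[i=0,j=1] 8<11 → i++
[i=1,j=1] 13>11 → j++
[i=1,j=2] 13<19 → i++
[i=2,j=2] 15<19 → i++
[i=3,j=2] 16<19 → i++
[i=4,j=2] 24>19 → j++
[i=4,j=3] 24>20 → j++

j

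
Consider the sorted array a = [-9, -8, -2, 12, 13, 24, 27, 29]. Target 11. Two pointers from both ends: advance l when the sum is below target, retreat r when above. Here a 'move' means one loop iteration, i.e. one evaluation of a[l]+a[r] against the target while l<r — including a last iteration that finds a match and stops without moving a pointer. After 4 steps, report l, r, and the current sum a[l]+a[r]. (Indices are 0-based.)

l=1, r=4, sum=5

[0,7] -9+29=20 >11 → r--
[0,6] -9+27=18 >11 → r--
[0,5] -9+24=15 >11 → r--
[0,4] -9+13=4 <11 → l++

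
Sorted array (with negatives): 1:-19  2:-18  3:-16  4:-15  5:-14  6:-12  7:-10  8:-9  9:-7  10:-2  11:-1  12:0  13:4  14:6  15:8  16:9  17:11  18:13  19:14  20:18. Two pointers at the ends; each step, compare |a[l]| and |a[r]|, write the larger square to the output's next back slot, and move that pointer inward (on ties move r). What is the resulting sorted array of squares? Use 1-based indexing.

[0, 1, 4, 16, 36, 49, 64, 81, 81, 100, 121, 144, 169, 196, 196, 225, 256, 324, 324, 361]

l=1 r=20: |-19|>|18| out[20]=361, l++
l=2 r=20: |-18|<=|18| out[19]=324, r--
l=2 r=19: |-18|>|14| out[18]=324, l++
l=3 r=19: |-16|>|14| out[17]=256, l++
l=4 r=19: |-15|>|14| out[16]=225, l++
l=5 r=19: |-14|<=|14| out[15]=196, r--
l=5 r=18: |-14|>|13| out[14]=196, l++
l=6 r=18: |-12|<=|13| out[13]=169, r--
l=6 r=17: |-12|>|11| out[12]=144, l++
l=7 r=17: |-10|<=|11| out[11]=121, r--
l=7 r=16: |-10|>|9| out[10]=100, l++
l=8 r=16: |-9|<=|9| out[9]=81, r--
l=8 r=15: |-9|>|8| out[8]=81, l++
l=9 r=15: |-7|<=|8| out[7]=64, r--
l=9 r=14: |-7|>|6| out[6]=49, l++
l=10 r=14: |-2|<=|6| out[5]=36, r--
l=10 r=13: |-2|<=|4| out[4]=16, r--
l=10 r=12: |-2|>|0| out[3]=4, l++
l=11 r=12: |-1|>|0| out[2]=1, l++
l=12 r=12: |0|<=|0| out[1]=0, r--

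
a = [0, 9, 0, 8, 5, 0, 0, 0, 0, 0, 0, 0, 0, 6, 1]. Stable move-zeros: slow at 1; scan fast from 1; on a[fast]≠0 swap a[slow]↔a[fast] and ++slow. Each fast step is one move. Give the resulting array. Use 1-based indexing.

[9, 8, 5, 6, 1, 0, 0, 0, 0, 0, 0, 0, 0, 0, 0]

slow=1 fast=1: a[fast]=0, fast++
slow=1 fast=2: a[fast]=9≠0 swap→a[1]=9, slow++,fast++
slow=2 fast=3: a[fast]=0, fast++
slow=2 fast=4: a[fast]=8≠0 swap→a[2]=8, slow++,fast++
slow=3 fast=5: a[fast]=5≠0 swap→a[3]=5, slow++,fast++
slow=4 fast=6: a[fast]=0, fast++
slow=4 fast=7: a[fast]=0, fast++
slow=4 fast=8: a[fast]=0, fast++
slow=4 fast=9: a[fast]=0, fast++
slow=4 fast=10: a[fast]=0, fast++
slow=4 fast=11: a[fast]=0, fast++
slow=4 fast=12: a[fast]=0, fast++
slow=4 fast=13: a[fast]=0, fast++
slow=4 fast=14: a[fast]=6≠0 swap→a[4]=6, slow++,fast++
slow=5 fast=15: a[fast]=1≠0 swap→a[5]=1, slow++,fast++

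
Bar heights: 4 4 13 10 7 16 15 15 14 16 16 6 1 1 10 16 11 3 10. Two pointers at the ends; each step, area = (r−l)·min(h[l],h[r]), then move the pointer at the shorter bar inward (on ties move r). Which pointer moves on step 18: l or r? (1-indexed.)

[1,19] min(4,10)*18=72 best=72 * → l++
[2,19] min(4,10)*17=68 best=72 → l++
[3,19] min(13,10)*16=160 best=160 * → r--
[3,18] min(13,3)*15=45 best=160 → r--
[3,17] min(13,11)*14=154 best=160 → r--
[3,16] min(13,16)*13=169 best=169 * → l++
[4,16] min(10,16)*12=120 best=169 → l++
[5,16] min(7,16)*11=77 best=169 → l++
[6,16] min(16,16)*10=160 best=169 → r--
[6,15] min(16,10)*9=90 best=169 → r--
[6,14] min(16,1)*8=8 best=169 → r--
[6,13] min(16,1)*7=7 best=169 → r--
[6,12] min(16,6)*6=36 best=169 → r--
[6,11] min(16,16)*5=80 best=169 → r--
[6,10] min(16,16)*4=64 best=169 → r--
[6,9] min(16,14)*3=42 best=169 → r--
[6,8] min(16,15)*2=30 best=169 → r--
[6,7] min(16,15)*1=15 best=169 → r--

r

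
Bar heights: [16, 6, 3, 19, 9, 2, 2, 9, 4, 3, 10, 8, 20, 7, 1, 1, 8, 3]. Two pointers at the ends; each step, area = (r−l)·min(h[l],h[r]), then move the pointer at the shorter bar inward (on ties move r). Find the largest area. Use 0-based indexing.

[0,17] min(16,3)*17=51 best=51 * → r--
[0,16] min(16,8)*16=128 best=128 * → r--
[0,15] min(16,1)*15=15 best=128 → r--
[0,14] min(16,1)*14=14 best=128 → r--
[0,13] min(16,7)*13=91 best=128 → r--
[0,12] min(16,20)*12=192 best=192 * → l++
[1,12] min(6,20)*11=66 best=192 → l++
[2,12] min(3,20)*10=30 best=192 → l++
[3,12] min(19,20)*9=171 best=192 → l++
[4,12] min(9,20)*8=72 best=192 → l++
[5,12] min(2,20)*7=14 best=192 → l++
[6,12] min(2,20)*6=12 best=192 → l++
[7,12] min(9,20)*5=45 best=192 → l++
[8,12] min(4,20)*4=16 best=192 → l++
[9,12] min(3,20)*3=9 best=192 → l++
[10,12] min(10,20)*2=20 best=192 → l++
[11,12] min(8,20)*1=8 best=192 → l++

max area = 192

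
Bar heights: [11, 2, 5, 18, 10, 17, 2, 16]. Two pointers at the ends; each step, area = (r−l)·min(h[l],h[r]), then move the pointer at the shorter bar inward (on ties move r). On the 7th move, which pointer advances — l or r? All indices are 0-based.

r

l=0 r=7: min(11,16)*7=77 best=77 *, l++
l=1 r=7: min(2,16)*6=12 best=77, l++
l=2 r=7: min(5,16)*5=25 best=77, l++
l=3 r=7: min(18,16)*4=64 best=77, r--
l=3 r=6: min(18,2)*3=6 best=77, r--
l=3 r=5: min(18,17)*2=34 best=77, r--
l=3 r=4: min(18,10)*1=10 best=77, r--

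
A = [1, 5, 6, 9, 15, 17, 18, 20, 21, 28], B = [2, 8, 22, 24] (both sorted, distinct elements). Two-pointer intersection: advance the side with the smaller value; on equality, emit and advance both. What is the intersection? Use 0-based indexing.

[i=0,j=0] 1<2 → i++
[i=1,j=0] 5>2 → j++
[i=1,j=1] 5<8 → i++
[i=2,j=1] 6<8 → i++
[i=3,j=1] 9>8 → j++
[i=3,j=2] 9<22 → i++
[i=4,j=2] 15<22 → i++
[i=5,j=2] 17<22 → i++
[i=6,j=2] 18<22 → i++
[i=7,j=2] 20<22 → i++
[i=8,j=2] 21<22 → i++
[i=9,j=2] 28>22 → j++
[i=9,j=3] 28>24 → j++

intersection = []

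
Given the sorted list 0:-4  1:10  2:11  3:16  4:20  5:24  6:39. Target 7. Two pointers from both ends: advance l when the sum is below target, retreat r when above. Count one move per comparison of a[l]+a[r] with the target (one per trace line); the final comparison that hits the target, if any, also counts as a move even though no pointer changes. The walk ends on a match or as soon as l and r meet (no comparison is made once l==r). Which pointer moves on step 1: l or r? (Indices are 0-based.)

r

l=0 r=6: -4+39=35 >7, r--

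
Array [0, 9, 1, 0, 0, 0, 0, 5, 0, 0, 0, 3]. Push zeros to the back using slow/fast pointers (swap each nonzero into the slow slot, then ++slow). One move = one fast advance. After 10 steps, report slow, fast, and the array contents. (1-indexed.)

slow=4, fast=11, a=[9, 1, 5, 0, 0, 0, 0, 0, 0, 0, 0, 3]

(s=1,f=1) a[fast]=0 → fast++
(s=1,f=2) a[fast]=9≠0 swap→a[1]=9 → slow++,fast++
(s=2,f=3) a[fast]=1≠0 swap→a[2]=1 → slow++,fast++
(s=3,f=4) a[fast]=0 → fast++
(s=3,f=5) a[fast]=0 → fast++
(s=3,f=6) a[fast]=0 → fast++
(s=3,f=7) a[fast]=0 → fast++
(s=3,f=8) a[fast]=5≠0 swap→a[3]=5 → slow++,fast++
(s=4,f=9) a[fast]=0 → fast++
(s=4,f=10) a[fast]=0 → fast++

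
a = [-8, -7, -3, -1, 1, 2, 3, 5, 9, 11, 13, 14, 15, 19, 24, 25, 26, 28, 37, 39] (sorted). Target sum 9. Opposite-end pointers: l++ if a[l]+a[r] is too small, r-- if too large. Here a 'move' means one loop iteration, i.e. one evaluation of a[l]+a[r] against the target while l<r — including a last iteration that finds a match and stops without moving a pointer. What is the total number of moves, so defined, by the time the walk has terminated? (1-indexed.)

l=1 r=20: -8+39=31 >9, r--
l=1 r=19: -8+37=29 >9, r--
l=1 r=18: -8+28=20 >9, r--
l=1 r=17: -8+26=18 >9, r--
l=1 r=16: -8+25=17 >9, r--
l=1 r=15: -8+24=16 >9, r--
l=1 r=14: -8+19=11 >9, r--
l=1 r=13: -8+15=7 <9, l++
l=2 r=13: -7+15=8 <9, l++
l=3 r=13: -3+15=12 >9, r--
l=3 r=12: -3+14=11 >9, r--
l=3 r=11: -3+13=10 >9, r--
l=3 r=10: -3+11=8 <9, l++
l=4 r=10: -1+11=10 >9, r--
l=4 r=9: -1+9=8 <9, l++
l=5 r=9: 1+9=10 >9, r--
l=5 r=8: 1+5=6 <9, l++
l=6 r=8: 2+5=7 <9, l++
l=7 r=8: 3+5=8 <9, l++

19 moves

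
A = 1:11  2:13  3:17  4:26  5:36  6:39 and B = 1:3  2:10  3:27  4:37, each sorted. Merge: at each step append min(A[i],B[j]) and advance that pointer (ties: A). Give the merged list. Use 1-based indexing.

[3, 10, 11, 13, 17, 26, 27, 36, 37, 39]

i=1 j=1: A[i]=11>B[j]=3 take 3, j++
i=1 j=2: A[i]=11>B[j]=10 take 10, j++
i=1 j=3: A[i]=11<=B[j]=27 take 11, i++
i=2 j=3: A[i]=13<=B[j]=27 take 13, i++
i=3 j=3: A[i]=17<=B[j]=27 take 17, i++
i=4 j=3: A[i]=26<=B[j]=27 take 26, i++
i=5 j=3: A[i]=36>B[j]=27 take 27, j++
i=5 j=4: A[i]=36<=B[j]=37 take 36, i++
i=6 j=4: A[i]=39>B[j]=37 take 37, j++
i=6 j=5: B done, take A[i]=39, i++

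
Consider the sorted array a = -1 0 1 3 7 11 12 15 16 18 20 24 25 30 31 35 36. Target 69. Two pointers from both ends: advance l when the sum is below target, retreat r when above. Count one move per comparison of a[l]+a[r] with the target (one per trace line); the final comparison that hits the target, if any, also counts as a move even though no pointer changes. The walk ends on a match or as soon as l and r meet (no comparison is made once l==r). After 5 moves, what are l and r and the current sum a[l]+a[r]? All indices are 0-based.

[0,16] -1+36=35 <69 → l++
[1,16] 0+36=36 <69 → l++
[2,16] 1+36=37 <69 → l++
[3,16] 3+36=39 <69 → l++
[4,16] 7+36=43 <69 → l++

l=5, r=16, sum=47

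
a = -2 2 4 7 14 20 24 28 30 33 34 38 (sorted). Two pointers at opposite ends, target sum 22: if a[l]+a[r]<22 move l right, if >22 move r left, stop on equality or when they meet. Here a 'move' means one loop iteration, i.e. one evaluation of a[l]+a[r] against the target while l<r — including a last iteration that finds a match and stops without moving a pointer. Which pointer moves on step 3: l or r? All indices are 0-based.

[0,11] -2+38=36 >22 → r--
[0,10] -2+34=32 >22 → r--
[0,9] -2+33=31 >22 → r--

r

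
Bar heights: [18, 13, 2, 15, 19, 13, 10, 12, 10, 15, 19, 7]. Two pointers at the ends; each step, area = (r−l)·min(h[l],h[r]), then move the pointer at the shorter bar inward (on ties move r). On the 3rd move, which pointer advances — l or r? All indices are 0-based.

l=0 r=11: min(18,7)*11=77 best=77 *, r--
l=0 r=10: min(18,19)*10=180 best=180 *, l++
l=1 r=10: min(13,19)*9=117 best=180, l++

l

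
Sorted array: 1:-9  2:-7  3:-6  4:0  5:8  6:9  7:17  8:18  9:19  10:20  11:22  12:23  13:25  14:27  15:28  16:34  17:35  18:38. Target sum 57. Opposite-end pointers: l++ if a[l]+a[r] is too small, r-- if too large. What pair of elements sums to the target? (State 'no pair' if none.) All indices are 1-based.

(19, 38)

[1,18] -9+38=29 <57 → l++
[2,18] -7+38=31 <57 → l++
[3,18] -6+38=32 <57 → l++
[4,18] 0+38=38 <57 → l++
[5,18] 8+38=46 <57 → l++
[6,18] 9+38=47 <57 → l++
[7,18] 17+38=55 <57 → l++
[8,18] 18+38=56 <57 → l++
[9,18] 19+38=57 → found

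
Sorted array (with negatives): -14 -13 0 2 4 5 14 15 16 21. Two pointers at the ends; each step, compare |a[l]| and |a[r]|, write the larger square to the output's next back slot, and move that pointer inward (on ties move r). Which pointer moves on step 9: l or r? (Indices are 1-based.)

r

[1,10] |-14|<=|21| out[10]=441 → r--
[1,9] |-14|<=|16| out[9]=256 → r--
[1,8] |-14|<=|15| out[8]=225 → r--
[1,7] |-14|<=|14| out[7]=196 → r--
[1,6] |-14|>|5| out[6]=196 → l++
[2,6] |-13|>|5| out[5]=169 → l++
[3,6] |0|<=|5| out[4]=25 → r--
[3,5] |0|<=|4| out[3]=16 → r--
[3,4] |0|<=|2| out[2]=4 → r--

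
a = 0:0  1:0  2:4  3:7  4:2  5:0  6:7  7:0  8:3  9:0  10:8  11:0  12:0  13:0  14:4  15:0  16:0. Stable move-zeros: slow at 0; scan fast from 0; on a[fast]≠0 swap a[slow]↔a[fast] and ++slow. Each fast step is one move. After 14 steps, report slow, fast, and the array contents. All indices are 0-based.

slow=0 fast=0: a[fast]=0, fast++
slow=0 fast=1: a[fast]=0, fast++
slow=0 fast=2: a[fast]=4≠0 swap→a[0]=4, slow++,fast++
slow=1 fast=3: a[fast]=7≠0 swap→a[1]=7, slow++,fast++
slow=2 fast=4: a[fast]=2≠0 swap→a[2]=2, slow++,fast++
slow=3 fast=5: a[fast]=0, fast++
slow=3 fast=6: a[fast]=7≠0 swap→a[3]=7, slow++,fast++
slow=4 fast=7: a[fast]=0, fast++
slow=4 fast=8: a[fast]=3≠0 swap→a[4]=3, slow++,fast++
slow=5 fast=9: a[fast]=0, fast++
slow=5 fast=10: a[fast]=8≠0 swap→a[5]=8, slow++,fast++
slow=6 fast=11: a[fast]=0, fast++
slow=6 fast=12: a[fast]=0, fast++
slow=6 fast=13: a[fast]=0, fast++

slow=6, fast=14, a=[4, 7, 2, 7, 3, 8, 0, 0, 0, 0, 0, 0, 0, 0, 4, 0, 0]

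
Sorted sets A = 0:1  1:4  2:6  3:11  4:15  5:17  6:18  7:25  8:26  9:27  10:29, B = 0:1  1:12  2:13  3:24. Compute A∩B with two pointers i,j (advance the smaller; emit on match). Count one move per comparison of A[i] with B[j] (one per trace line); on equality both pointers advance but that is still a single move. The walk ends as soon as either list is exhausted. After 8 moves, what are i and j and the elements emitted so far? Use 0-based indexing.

i=0 j=0: 1==1 emit, i++,j++
i=1 j=1: 4<12, i++
i=2 j=1: 6<12, i++
i=3 j=1: 11<12, i++
i=4 j=1: 15>12, j++
i=4 j=2: 15>13, j++
i=4 j=3: 15<24, i++
i=5 j=3: 17<24, i++

i=6, j=3, emitted=[1]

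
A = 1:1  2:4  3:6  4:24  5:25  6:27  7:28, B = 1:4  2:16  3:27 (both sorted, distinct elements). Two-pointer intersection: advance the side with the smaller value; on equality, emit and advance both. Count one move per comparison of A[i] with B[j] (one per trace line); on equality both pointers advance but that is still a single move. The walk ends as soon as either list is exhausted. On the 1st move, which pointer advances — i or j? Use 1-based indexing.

i

[i=1,j=1] 1<4 → i++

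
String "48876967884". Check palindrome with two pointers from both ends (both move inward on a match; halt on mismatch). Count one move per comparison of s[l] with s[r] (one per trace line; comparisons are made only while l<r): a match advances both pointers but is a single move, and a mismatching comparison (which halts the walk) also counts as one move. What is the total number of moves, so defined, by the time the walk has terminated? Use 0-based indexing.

l=0 r=10: '4'=='4', l++,r--
l=1 r=9: '8'=='8', l++,r--
l=2 r=8: '8'=='8', l++,r--
l=3 r=7: '7'=='7', l++,r--
l=4 r=6: '6'=='6', l++,r--

5 moves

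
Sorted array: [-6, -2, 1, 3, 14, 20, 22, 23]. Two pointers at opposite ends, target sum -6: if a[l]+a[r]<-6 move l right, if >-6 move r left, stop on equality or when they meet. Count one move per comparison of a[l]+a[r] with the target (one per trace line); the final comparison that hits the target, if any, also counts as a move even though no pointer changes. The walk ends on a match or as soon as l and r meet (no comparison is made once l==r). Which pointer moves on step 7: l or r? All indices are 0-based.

l

l=0 r=7: -6+23=17 >-6, r--
l=0 r=6: -6+22=16 >-6, r--
l=0 r=5: -6+20=14 >-6, r--
l=0 r=4: -6+14=8 >-6, r--
l=0 r=3: -6+3=-3 >-6, r--
l=0 r=2: -6+1=-5 >-6, r--
l=0 r=1: -6+-2=-8 <-6, l++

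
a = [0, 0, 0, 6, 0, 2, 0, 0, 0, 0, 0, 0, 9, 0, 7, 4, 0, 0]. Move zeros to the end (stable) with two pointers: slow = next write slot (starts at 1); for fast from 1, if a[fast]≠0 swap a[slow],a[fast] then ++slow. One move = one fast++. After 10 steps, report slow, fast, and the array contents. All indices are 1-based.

slow=3, fast=11, a=[6, 2, 0, 0, 0, 0, 0, 0, 0, 0, 0, 0, 9, 0, 7, 4, 0, 0]

(s=1,f=1) a[fast]=0 → fast++
(s=1,f=2) a[fast]=0 → fast++
(s=1,f=3) a[fast]=0 → fast++
(s=1,f=4) a[fast]=6≠0 swap→a[1]=6 → slow++,fast++
(s=2,f=5) a[fast]=0 → fast++
(s=2,f=6) a[fast]=2≠0 swap→a[2]=2 → slow++,fast++
(s=3,f=7) a[fast]=0 → fast++
(s=3,f=8) a[fast]=0 → fast++
(s=3,f=9) a[fast]=0 → fast++
(s=3,f=10) a[fast]=0 → fast++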